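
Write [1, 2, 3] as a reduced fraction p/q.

Fold from the inside: start with 3/1.
  2 + 1/3 = 7/3
  1 + 3/7 = 10/7

10/7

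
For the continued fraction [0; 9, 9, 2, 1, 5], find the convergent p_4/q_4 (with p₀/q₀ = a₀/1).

Using pₖ = aₖpₖ₋₁ + pₖ₋₂, qₖ = aₖqₖ₋₁ + qₖ₋₂ (with p₋₁=1, p₋₂=0, q₋₁=0, q₋₂=1):
  k=0: a=0, p=0, q=1
  k=1: a=9, p=1, q=9
  k=2: a=9, p=9, q=82
  k=3: a=2, p=19, q=173
  k=4: a=1, p=28, q=255

28/255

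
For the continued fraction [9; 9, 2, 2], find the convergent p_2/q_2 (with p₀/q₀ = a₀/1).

Using pₖ = aₖpₖ₋₁ + pₖ₋₂, qₖ = aₖqₖ₋₁ + qₖ₋₂ (with p₋₁=1, p₋₂=0, q₋₁=0, q₋₂=1):
  k=0: a=9, p=9, q=1
  k=1: a=9, p=82, q=9
  k=2: a=2, p=173, q=19

173/19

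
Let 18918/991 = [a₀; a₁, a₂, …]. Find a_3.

18918 = 19·991 + 89   →  a_0 = 19
991 = 11·89 + 12   →  a_1 = 11
89 = 7·12 + 5   →  a_2 = 7
12 = 2·5 + 2   →  a_3 = 2

2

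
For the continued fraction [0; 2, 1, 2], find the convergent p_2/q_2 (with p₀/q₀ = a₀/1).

1/3

Using pₖ = aₖpₖ₋₁ + pₖ₋₂, qₖ = aₖqₖ₋₁ + qₖ₋₂ (with p₋₁=1, p₋₂=0, q₋₁=0, q₋₂=1):
  k=0: a=0, p=0, q=1
  k=1: a=2, p=1, q=2
  k=2: a=1, p=1, q=3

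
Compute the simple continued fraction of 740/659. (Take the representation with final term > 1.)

[1; 8, 7, 2, 1, 3]

740 = 1*659 + 81
659 = 8*81 + 11
81 = 7*11 + 4
11 = 2*4 + 3
4 = 1*3 + 1
3 = 3*1 + 0  (stop)
So 740/659 = [1; 8, 7, 2, 1, 3].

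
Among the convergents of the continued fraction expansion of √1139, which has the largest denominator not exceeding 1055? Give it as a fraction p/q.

27303/809

√1139 = [33; 1, 2, 1, 66, …] (period length 4).
Convergents:
  p_0/q_0 = 33/1
  p_1/q_1 = 34/1
  p_2/q_2 = 101/3
  p_3/q_3 = 135/4
  p_4/q_4 = 9011/267
  p_5/q_5 = 9146/271
  p_6/q_6 = 27303/809
  p_7/q_7 = 36449/1080
q_6 = 809 ≤ 1055 < 1080 = q_7, so the answer is 27303/809.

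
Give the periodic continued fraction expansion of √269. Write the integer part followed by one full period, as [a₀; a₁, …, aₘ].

a₀ = ⌊√269⌋ = 16.
With m₀=0, d₀=1 and mₖ₊₁ = dₖaₖ − mₖ, dₖ₊₁ = (n − mₖ₊₁²)/dₖ, aₖ₊₁ = ⌊(a₀+mₖ₊₁)/dₖ₊₁⌋:
  k=1: m=16, d=13, a=2
  k=2: m=10, d=13, a=2
  k=3: m=16, d=1, a=32
d=1 and a=2a₀=32 at k=3, so the next step gives (m, d) = (16, 13) again — its k=1 value — and the period has length 3.

[16; 2, 2, 32]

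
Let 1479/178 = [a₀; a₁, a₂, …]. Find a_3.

1479 = 8·178 + 55   →  a_0 = 8
178 = 3·55 + 13   →  a_1 = 3
55 = 4·13 + 3   →  a_2 = 4
13 = 4·3 + 1   →  a_3 = 4

4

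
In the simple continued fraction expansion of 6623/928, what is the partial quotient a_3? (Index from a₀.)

3

6623 = 7·928 + 127   →  a_0 = 7
928 = 7·127 + 39   →  a_1 = 7
127 = 3·39 + 10   →  a_2 = 3
39 = 3·10 + 9   →  a_3 = 3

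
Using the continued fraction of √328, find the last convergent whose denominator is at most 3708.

53137/2934

√328 = [18; 9, 36, …] (period length 2).
Convergents:
  p_0/q_0 = 18/1
  p_1/q_1 = 163/9
  p_2/q_2 = 5886/325
  p_3/q_3 = 53137/2934
  p_4/q_4 = 1918818/105949
q_3 = 2934 ≤ 3708 < 105949 = q_4, so the answer is 53137/2934.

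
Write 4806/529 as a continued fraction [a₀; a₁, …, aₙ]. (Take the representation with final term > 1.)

4806 = 9×529 + 45
529 = 11×45 + 34
45 = 1×34 + 11
34 = 3×11 + 1
11 = 11×1 + 0  (stop)
So 4806/529 = [9; 11, 1, 3, 11].

[9; 11, 1, 3, 11]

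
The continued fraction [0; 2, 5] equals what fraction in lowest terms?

Using pₖ = aₖpₖ₋₁ + pₖ₋₂ and qₖ = aₖqₖ₋₁ + qₖ₋₂:
  k=0: a=0, p=0, q=1
  k=1: a=2, p=1, q=2
  k=2: a=5, p=5, q=11

5/11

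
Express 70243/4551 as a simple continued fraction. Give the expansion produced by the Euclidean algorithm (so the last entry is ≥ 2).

70243 = 15·4551 + 1978
4551 = 2·1978 + 595
1978 = 3·595 + 193
595 = 3·193 + 16
193 = 12·16 + 1
16 = 16·1 + 0  (stop)
So 70243/4551 = [15; 2, 3, 3, 12, 16].

[15; 2, 3, 3, 12, 16]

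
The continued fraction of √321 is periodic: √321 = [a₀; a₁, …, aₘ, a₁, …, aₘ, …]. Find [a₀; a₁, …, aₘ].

[17; 1, 10, 1, 34]

a₀ = ⌊√321⌋ = 17.
With m₀=0, d₀=1 and mₖ₊₁ = dₖaₖ − mₖ, dₖ₊₁ = (n − mₖ₊₁²)/dₖ, aₖ₊₁ = ⌊(a₀+mₖ₊₁)/dₖ₊₁⌋:
  k=1: m=17, d=32, a=1
  k=2: m=15, d=3, a=10
  k=3: m=15, d=32, a=1
  k=4: m=17, d=1, a=34
d=1 and a=2a₀=34 at k=4, so the next step gives (m, d) = (17, 32) again — its k=1 value — and the period has length 4.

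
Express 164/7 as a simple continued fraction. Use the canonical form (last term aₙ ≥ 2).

[23; 2, 3]

164 = 23*7 + 3
7 = 2*3 + 1
3 = 3*1 + 0  (stop)
So 164/7 = [23; 2, 3].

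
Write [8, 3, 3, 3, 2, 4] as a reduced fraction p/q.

2798/337

Using pₖ = aₖpₖ₋₁ + pₖ₋₂ and qₖ = aₖqₖ₋₁ + qₖ₋₂:
  k=0: a=8, p=8, q=1
  k=1: a=3, p=25, q=3
  k=2: a=3, p=83, q=10
  k=3: a=3, p=274, q=33
  k=4: a=2, p=631, q=76
  k=5: a=4, p=2798, q=337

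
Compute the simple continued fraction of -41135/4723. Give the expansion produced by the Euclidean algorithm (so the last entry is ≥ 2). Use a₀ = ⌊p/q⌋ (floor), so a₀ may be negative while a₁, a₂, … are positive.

-41135 = -9×4723 + 1372
4723 = 3×1372 + 607
1372 = 2×607 + 158
607 = 3×158 + 133
158 = 1×133 + 25
133 = 5×25 + 8
25 = 3×8 + 1
8 = 8×1 + 0  (stop)
So -41135/4723 = [-9; 3, 2, 3, 1, 5, 3, 8].

[-9; 3, 2, 3, 1, 5, 3, 8]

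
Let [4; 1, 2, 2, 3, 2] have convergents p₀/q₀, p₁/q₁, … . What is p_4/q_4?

113/24

Using pₖ = aₖpₖ₋₁ + pₖ₋₂, qₖ = aₖqₖ₋₁ + qₖ₋₂ (with p₋₁=1, p₋₂=0, q₋₁=0, q₋₂=1):
  k=0: a=4, p=4, q=1
  k=1: a=1, p=5, q=1
  k=2: a=2, p=14, q=3
  k=3: a=2, p=33, q=7
  k=4: a=3, p=113, q=24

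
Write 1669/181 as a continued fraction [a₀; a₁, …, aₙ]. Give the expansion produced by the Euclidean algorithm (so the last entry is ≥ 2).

1669 = 9*181 + 40
181 = 4*40 + 21
40 = 1*21 + 19
21 = 1*19 + 2
19 = 9*2 + 1
2 = 2*1 + 0  (stop)
So 1669/181 = [9; 4, 1, 1, 9, 2].

[9; 4, 1, 1, 9, 2]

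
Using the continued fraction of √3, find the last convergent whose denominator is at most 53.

√3 = [1; 1, 2, …] (period length 2).
Convergents:
  p_0/q_0 = 1/1
  p_1/q_1 = 2/1
  p_2/q_2 = 5/3
  p_3/q_3 = 7/4
  p_4/q_4 = 19/11
  p_5/q_5 = 26/15
  p_6/q_6 = 71/41
  p_7/q_7 = 97/56
q_6 = 41 ≤ 53 < 56 = q_7, so the answer is 71/41.

71/41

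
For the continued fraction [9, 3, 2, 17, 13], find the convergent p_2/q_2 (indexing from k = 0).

65/7

Using pₖ = aₖpₖ₋₁ + pₖ₋₂, qₖ = aₖqₖ₋₁ + qₖ₋₂ (with p₋₁=1, p₋₂=0, q₋₁=0, q₋₂=1):
  k=0: a=9, p=9, q=1
  k=1: a=3, p=28, q=3
  k=2: a=2, p=65, q=7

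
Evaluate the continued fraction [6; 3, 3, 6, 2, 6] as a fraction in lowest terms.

Fold from the inside: start with 6/1.
  2 + 1/6 = 13/6
  6 + 6/13 = 84/13
  3 + 13/84 = 265/84
  3 + 84/265 = 879/265
  6 + 265/879 = 5539/879

5539/879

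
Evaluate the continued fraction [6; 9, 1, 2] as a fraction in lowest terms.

177/29

Fold from the inside: start with 2/1.
  1 + 1/2 = 3/2
  9 + 2/3 = 29/3
  6 + 3/29 = 177/29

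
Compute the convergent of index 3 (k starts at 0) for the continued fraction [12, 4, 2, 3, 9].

379/31

Using pₖ = aₖpₖ₋₁ + pₖ₋₂, qₖ = aₖqₖ₋₁ + qₖ₋₂ (with p₋₁=1, p₋₂=0, q₋₁=0, q₋₂=1):
  k=0: a=12, p=12, q=1
  k=1: a=4, p=49, q=4
  k=2: a=2, p=110, q=9
  k=3: a=3, p=379, q=31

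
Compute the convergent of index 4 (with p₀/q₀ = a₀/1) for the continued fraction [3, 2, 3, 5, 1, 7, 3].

Using pₖ = aₖpₖ₋₁ + pₖ₋₂, qₖ = aₖqₖ₋₁ + qₖ₋₂ (with p₋₁=1, p₋₂=0, q₋₁=0, q₋₂=1):
  k=0: a=3, p=3, q=1
  k=1: a=2, p=7, q=2
  k=2: a=3, p=24, q=7
  k=3: a=5, p=127, q=37
  k=4: a=1, p=151, q=44

151/44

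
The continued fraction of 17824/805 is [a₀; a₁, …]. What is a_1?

7

17824 = 22·805 + 114   →  a_0 = 22
805 = 7·114 + 7   →  a_1 = 7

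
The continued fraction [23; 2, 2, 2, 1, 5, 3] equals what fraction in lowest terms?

Fold from the inside: start with 3/1.
  5 + 1/3 = 16/3
  1 + 3/16 = 19/16
  2 + 16/19 = 54/19
  2 + 19/54 = 127/54
  2 + 54/127 = 308/127
  23 + 127/308 = 7211/308

7211/308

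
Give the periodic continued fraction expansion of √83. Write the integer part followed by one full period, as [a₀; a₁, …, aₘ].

a₀ = ⌊√83⌋ = 9.

[9; 9, 18]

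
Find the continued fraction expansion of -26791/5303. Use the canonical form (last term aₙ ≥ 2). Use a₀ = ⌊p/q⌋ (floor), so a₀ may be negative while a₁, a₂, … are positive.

[-6; 1, 18, 4, 1, 2, 9, 2]

-26791 = -6·5303 + 5027
5303 = 1·5027 + 276
5027 = 18·276 + 59
276 = 4·59 + 40
59 = 1·40 + 19
40 = 2·19 + 2
19 = 9·2 + 1
2 = 2·1 + 0  (stop)
So -26791/5303 = [-6; 1, 18, 4, 1, 2, 9, 2].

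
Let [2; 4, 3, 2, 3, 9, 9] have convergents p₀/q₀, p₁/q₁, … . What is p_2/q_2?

29/13

Using pₖ = aₖpₖ₋₁ + pₖ₋₂, qₖ = aₖqₖ₋₁ + qₖ₋₂ (with p₋₁=1, p₋₂=0, q₋₁=0, q₋₂=1):
  k=0: a=2, p=2, q=1
  k=1: a=4, p=9, q=4
  k=2: a=3, p=29, q=13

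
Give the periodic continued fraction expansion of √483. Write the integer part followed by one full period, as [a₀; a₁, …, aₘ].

[21; 1, 42]

a₀ = ⌊√483⌋ = 21.
With m₀=0, d₀=1 and mₖ₊₁ = dₖaₖ − mₖ, dₖ₊₁ = (n − mₖ₊₁²)/dₖ, aₖ₊₁ = ⌊(a₀+mₖ₊₁)/dₖ₊₁⌋:
  k=1: m=21, d=42, a=1
  k=2: m=21, d=1, a=42
d=1 and a=2a₀=42 at k=2, so the next step gives (m, d) = (21, 42) again — its k=1 value — and the period has length 2.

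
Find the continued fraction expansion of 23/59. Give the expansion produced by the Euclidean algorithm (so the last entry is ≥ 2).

23 = 0·59 + 23
59 = 2·23 + 13
23 = 1·13 + 10
13 = 1·10 + 3
10 = 3·3 + 1
3 = 3·1 + 0  (stop)
So 23/59 = [0; 2, 1, 1, 3, 3].

[0; 2, 1, 1, 3, 3]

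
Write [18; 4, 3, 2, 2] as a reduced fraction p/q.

Using pₖ = aₖpₖ₋₁ + pₖ₋₂ and qₖ = aₖqₖ₋₁ + qₖ₋₂:
  k=0: a=18, p=18, q=1
  k=1: a=4, p=73, q=4
  k=2: a=3, p=237, q=13
  k=3: a=2, p=547, q=30
  k=4: a=2, p=1331, q=73

1331/73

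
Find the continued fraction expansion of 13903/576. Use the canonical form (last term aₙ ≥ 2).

13903 = 24×576 + 79
576 = 7×79 + 23
79 = 3×23 + 10
23 = 2×10 + 3
10 = 3×3 + 1
3 = 3×1 + 0  (stop)
So 13903/576 = [24; 7, 3, 2, 3, 3].

[24; 7, 3, 2, 3, 3]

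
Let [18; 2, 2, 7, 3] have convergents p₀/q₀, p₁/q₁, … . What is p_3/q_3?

Using pₖ = aₖpₖ₋₁ + pₖ₋₂, qₖ = aₖqₖ₋₁ + qₖ₋₂ (with p₋₁=1, p₋₂=0, q₋₁=0, q₋₂=1):
  k=0: a=18, p=18, q=1
  k=1: a=2, p=37, q=2
  k=2: a=2, p=92, q=5
  k=3: a=7, p=681, q=37

681/37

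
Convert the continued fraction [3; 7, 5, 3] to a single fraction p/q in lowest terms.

361/115

Using pₖ = aₖpₖ₋₁ + pₖ₋₂ and qₖ = aₖqₖ₋₁ + qₖ₋₂:
  k=0: a=3, p=3, q=1
  k=1: a=7, p=22, q=7
  k=2: a=5, p=113, q=36
  k=3: a=3, p=361, q=115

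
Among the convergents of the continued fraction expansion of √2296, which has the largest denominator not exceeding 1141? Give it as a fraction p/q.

√2296 = [47; 1, 10, 1, 94, …] (period length 4).
Convergents:
  p_0/q_0 = 47/1
  p_1/q_1 = 48/1
  p_2/q_2 = 527/11
  p_3/q_3 = 575/12
  p_4/q_4 = 54577/1139
  p_5/q_5 = 55152/1151
q_4 = 1139 ≤ 1141 < 1151 = q_5, so the answer is 54577/1139.

54577/1139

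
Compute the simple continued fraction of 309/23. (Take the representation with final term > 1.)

[13; 2, 3, 3]

309 = 13×23 + 10
23 = 2×10 + 3
10 = 3×3 + 1
3 = 3×1 + 0  (stop)
So 309/23 = [13; 2, 3, 3].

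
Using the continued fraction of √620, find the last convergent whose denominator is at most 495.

12176/489

√620 = [24; 1, 8, 1, 48, …] (period length 4).
Convergents:
  p_0/q_0 = 24/1
  p_1/q_1 = 25/1
  p_2/q_2 = 224/9
  p_3/q_3 = 249/10
  p_4/q_4 = 12176/489
  p_5/q_5 = 12425/499
q_4 = 489 ≤ 495 < 499 = q_5, so the answer is 12176/489.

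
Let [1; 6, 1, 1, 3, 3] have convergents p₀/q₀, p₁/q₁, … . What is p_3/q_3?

15/13

Using pₖ = aₖpₖ₋₁ + pₖ₋₂, qₖ = aₖqₖ₋₁ + qₖ₋₂ (with p₋₁=1, p₋₂=0, q₋₁=0, q₋₂=1):
  k=0: a=1, p=1, q=1
  k=1: a=6, p=7, q=6
  k=2: a=1, p=8, q=7
  k=3: a=1, p=15, q=13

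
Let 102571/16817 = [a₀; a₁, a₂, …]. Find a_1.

102571 = 6·16817 + 1669   →  a_0 = 6
16817 = 10·1669 + 127   →  a_1 = 10

10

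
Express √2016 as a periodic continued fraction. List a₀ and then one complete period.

[44; 1, 8, 1, 88]

a₀ = ⌊√2016⌋ = 44.
With m₀=0, d₀=1 and mₖ₊₁ = dₖaₖ − mₖ, dₖ₊₁ = (n − mₖ₊₁²)/dₖ, aₖ₊₁ = ⌊(a₀+mₖ₊₁)/dₖ₊₁⌋:
  k=1: m=44, d=80, a=1
  k=2: m=36, d=9, a=8
  k=3: m=36, d=80, a=1
  k=4: m=44, d=1, a=88
d=1 and a=2a₀=88 at k=4, so the next step gives (m, d) = (44, 80) again — its k=1 value — and the period has length 4.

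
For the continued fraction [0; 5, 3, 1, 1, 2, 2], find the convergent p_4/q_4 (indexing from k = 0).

Using pₖ = aₖpₖ₋₁ + pₖ₋₂, qₖ = aₖqₖ₋₁ + qₖ₋₂ (with p₋₁=1, p₋₂=0, q₋₁=0, q₋₂=1):
  k=0: a=0, p=0, q=1
  k=1: a=5, p=1, q=5
  k=2: a=3, p=3, q=16
  k=3: a=1, p=4, q=21
  k=4: a=1, p=7, q=37

7/37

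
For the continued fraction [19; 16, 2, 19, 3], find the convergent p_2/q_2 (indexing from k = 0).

629/33

Using pₖ = aₖpₖ₋₁ + pₖ₋₂, qₖ = aₖqₖ₋₁ + qₖ₋₂ (with p₋₁=1, p₋₂=0, q₋₁=0, q₋₂=1):
  k=0: a=19, p=19, q=1
  k=1: a=16, p=305, q=16
  k=2: a=2, p=629, q=33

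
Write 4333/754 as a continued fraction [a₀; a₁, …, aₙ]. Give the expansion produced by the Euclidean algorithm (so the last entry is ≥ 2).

[5; 1, 2, 1, 18, 10]

4333 = 5×754 + 563
754 = 1×563 + 191
563 = 2×191 + 181
191 = 1×181 + 10
181 = 18×10 + 1
10 = 10×1 + 0  (stop)
So 4333/754 = [5; 1, 2, 1, 18, 10].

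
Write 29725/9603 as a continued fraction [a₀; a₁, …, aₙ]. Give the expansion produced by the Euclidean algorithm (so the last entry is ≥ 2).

29725 = 3*9603 + 916
9603 = 10*916 + 443
916 = 2*443 + 30
443 = 14*30 + 23
30 = 1*23 + 7
23 = 3*7 + 2
7 = 3*2 + 1
2 = 2*1 + 0  (stop)
So 29725/9603 = [3; 10, 2, 14, 1, 3, 3, 2].

[3; 10, 2, 14, 1, 3, 3, 2]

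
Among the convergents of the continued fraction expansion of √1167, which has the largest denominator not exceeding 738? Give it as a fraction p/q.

√1167 = [34; 6, 5, 11, 5, 6, 68, …] (period length 6).
Convergents:
  p_0/q_0 = 34/1
  p_1/q_1 = 205/6
  p_2/q_2 = 1059/31
  p_3/q_3 = 11854/347
  p_4/q_4 = 60329/1766
q_3 = 347 ≤ 738 < 1766 = q_4, so the answer is 11854/347.

11854/347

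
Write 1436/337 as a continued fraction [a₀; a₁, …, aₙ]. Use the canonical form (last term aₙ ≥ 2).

[4; 3, 1, 4, 1, 6, 2]

1436 = 4·337 + 88
337 = 3·88 + 73
88 = 1·73 + 15
73 = 4·15 + 13
15 = 1·13 + 2
13 = 6·2 + 1
2 = 2·1 + 0  (stop)
So 1436/337 = [4; 3, 1, 4, 1, 6, 2].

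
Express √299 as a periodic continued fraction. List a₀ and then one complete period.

[17; 3, 2, 3, 34]

a₀ = ⌊√299⌋ = 17.
With m₀=0, d₀=1 and mₖ₊₁ = dₖaₖ − mₖ, dₖ₊₁ = (n − mₖ₊₁²)/dₖ, aₖ₊₁ = ⌊(a₀+mₖ₊₁)/dₖ₊₁⌋:
  k=1: m=17, d=10, a=3
  k=2: m=13, d=13, a=2
  k=3: m=13, d=10, a=3
  k=4: m=17, d=1, a=34
d=1 and a=2a₀=34 at k=4, so the next step gives (m, d) = (17, 10) again — its k=1 value — and the period has length 4.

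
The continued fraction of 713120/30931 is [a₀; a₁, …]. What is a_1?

713120 = 23·30931 + 1707   →  a_0 = 23
30931 = 18·1707 + 205   →  a_1 = 18

18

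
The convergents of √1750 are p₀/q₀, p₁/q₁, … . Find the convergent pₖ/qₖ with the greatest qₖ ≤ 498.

20791/497

√1750 = [41; 1, 4, 1, 82, …] (period length 4).
Convergents:
  p_0/q_0 = 41/1
  p_1/q_1 = 42/1
  p_2/q_2 = 209/5
  p_3/q_3 = 251/6
  p_4/q_4 = 20791/497
  p_5/q_5 = 21042/503
q_4 = 497 ≤ 498 < 503 = q_5, so the answer is 20791/497.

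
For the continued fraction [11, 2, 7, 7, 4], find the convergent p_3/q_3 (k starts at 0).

Using pₖ = aₖpₖ₋₁ + pₖ₋₂, qₖ = aₖqₖ₋₁ + qₖ₋₂ (with p₋₁=1, p₋₂=0, q₋₁=0, q₋₂=1):
  k=0: a=11, p=11, q=1
  k=1: a=2, p=23, q=2
  k=2: a=7, p=172, q=15
  k=3: a=7, p=1227, q=107

1227/107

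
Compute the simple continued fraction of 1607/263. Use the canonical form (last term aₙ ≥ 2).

[6; 9, 14, 2]

1607 = 6*263 + 29
263 = 9*29 + 2
29 = 14*2 + 1
2 = 2*1 + 0  (stop)
So 1607/263 = [6; 9, 14, 2].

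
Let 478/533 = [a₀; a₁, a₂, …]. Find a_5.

4

478 = 0·533 + 478   →  a_0 = 0
533 = 1·478 + 55   →  a_1 = 1
478 = 8·55 + 38   →  a_2 = 8
55 = 1·38 + 17   →  a_3 = 1
38 = 2·17 + 4   →  a_4 = 2
17 = 4·4 + 1   →  a_5 = 4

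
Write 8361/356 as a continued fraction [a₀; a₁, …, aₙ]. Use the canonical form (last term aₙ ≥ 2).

8361 = 23·356 + 173
356 = 2·173 + 10
173 = 17·10 + 3
10 = 3·3 + 1
3 = 3·1 + 0  (stop)
So 8361/356 = [23; 2, 17, 3, 3].

[23; 2, 17, 3, 3]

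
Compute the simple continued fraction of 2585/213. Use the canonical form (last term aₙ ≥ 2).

[12; 7, 2, 1, 9]

2585 = 12×213 + 29
213 = 7×29 + 10
29 = 2×10 + 9
10 = 1×9 + 1
9 = 9×1 + 0  (stop)
So 2585/213 = [12; 7, 2, 1, 9].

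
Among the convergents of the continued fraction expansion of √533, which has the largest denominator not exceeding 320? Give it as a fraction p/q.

6118/265

√533 = [23; 11, 1, 1, 11, 46, …] (period length 5).
Convergents:
  p_0/q_0 = 23/1
  p_1/q_1 = 254/11
  p_2/q_2 = 277/12
  p_3/q_3 = 531/23
  p_4/q_4 = 6118/265
  p_5/q_5 = 281959/12213
q_4 = 265 ≤ 320 < 12213 = q_5, so the answer is 6118/265.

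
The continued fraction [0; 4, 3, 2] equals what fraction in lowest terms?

Fold from the inside: start with 2/1.
  3 + 1/2 = 7/2
  4 + 2/7 = 30/7
  0 + 7/30 = 7/30

7/30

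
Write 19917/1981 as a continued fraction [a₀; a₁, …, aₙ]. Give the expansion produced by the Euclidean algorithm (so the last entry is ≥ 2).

19917 = 10×1981 + 107
1981 = 18×107 + 55
107 = 1×55 + 52
55 = 1×52 + 3
52 = 17×3 + 1
3 = 3×1 + 0  (stop)
So 19917/1981 = [10; 18, 1, 1, 17, 3].

[10; 18, 1, 1, 17, 3]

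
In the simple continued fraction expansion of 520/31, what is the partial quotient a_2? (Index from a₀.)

520 = 16·31 + 24   →  a_0 = 16
31 = 1·24 + 7   →  a_1 = 1
24 = 3·7 + 3   →  a_2 = 3

3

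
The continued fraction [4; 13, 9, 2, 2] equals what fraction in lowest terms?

2511/616

Fold from the inside: start with 2/1.
  2 + 1/2 = 5/2
  9 + 2/5 = 47/5
  13 + 5/47 = 616/47
  4 + 47/616 = 2511/616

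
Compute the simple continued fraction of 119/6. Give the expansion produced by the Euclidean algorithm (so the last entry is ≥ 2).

[19; 1, 5]

119 = 19·6 + 5
6 = 1·5 + 1
5 = 5·1 + 0  (stop)
So 119/6 = [19; 1, 5].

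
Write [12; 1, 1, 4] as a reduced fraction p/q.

113/9

Fold from the inside: start with 4/1.
  1 + 1/4 = 5/4
  1 + 4/5 = 9/5
  12 + 5/9 = 113/9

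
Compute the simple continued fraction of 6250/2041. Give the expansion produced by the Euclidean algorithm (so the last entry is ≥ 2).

[3; 16, 14, 9]

6250 = 3·2041 + 127
2041 = 16·127 + 9
127 = 14·9 + 1
9 = 9·1 + 0  (stop)
So 6250/2041 = [3; 16, 14, 9].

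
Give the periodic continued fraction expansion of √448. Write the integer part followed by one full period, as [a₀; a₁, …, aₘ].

a₀ = ⌊√448⌋ = 21.
With m₀=0, d₀=1 and mₖ₊₁ = dₖaₖ − mₖ, dₖ₊₁ = (n − mₖ₊₁²)/dₖ, aₖ₊₁ = ⌊(a₀+mₖ₊₁)/dₖ₊₁⌋:
  k=1: m=21, d=7, a=6
  k=2: m=21, d=1, a=42
d=1 and a=2a₀=42 at k=2, so the next step gives (m, d) = (21, 7) again — its k=1 value — and the period has length 2.

[21; 6, 42]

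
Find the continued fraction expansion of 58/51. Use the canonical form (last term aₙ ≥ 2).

[1; 7, 3, 2]

58 = 1×51 + 7
51 = 7×7 + 2
7 = 3×2 + 1
2 = 2×1 + 0  (stop)
So 58/51 = [1; 7, 3, 2].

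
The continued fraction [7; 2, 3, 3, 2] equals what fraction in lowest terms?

Using pₖ = aₖpₖ₋₁ + pₖ₋₂ and qₖ = aₖqₖ₋₁ + qₖ₋₂:
  k=0: a=7, p=7, q=1
  k=1: a=2, p=15, q=2
  k=2: a=3, p=52, q=7
  k=3: a=3, p=171, q=23
  k=4: a=2, p=394, q=53

394/53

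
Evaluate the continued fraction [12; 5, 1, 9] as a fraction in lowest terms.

Using pₖ = aₖpₖ₋₁ + pₖ₋₂ and qₖ = aₖqₖ₋₁ + qₖ₋₂:
  k=0: a=12, p=12, q=1
  k=1: a=5, p=61, q=5
  k=2: a=1, p=73, q=6
  k=3: a=9, p=718, q=59

718/59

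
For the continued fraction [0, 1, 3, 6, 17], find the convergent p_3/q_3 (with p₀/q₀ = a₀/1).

19/25

Using pₖ = aₖpₖ₋₁ + pₖ₋₂, qₖ = aₖqₖ₋₁ + qₖ₋₂ (with p₋₁=1, p₋₂=0, q₋₁=0, q₋₂=1):
  k=0: a=0, p=0, q=1
  k=1: a=1, p=1, q=1
  k=2: a=3, p=3, q=4
  k=3: a=6, p=19, q=25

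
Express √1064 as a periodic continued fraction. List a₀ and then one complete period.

[32; 1, 1, 1, 1, 1, 1, 1, 64]

a₀ = ⌊√1064⌋ = 32.
With m₀=0, d₀=1 and mₖ₊₁ = dₖaₖ − mₖ, dₖ₊₁ = (n − mₖ₊₁²)/dₖ, aₖ₊₁ = ⌊(a₀+mₖ₊₁)/dₖ₊₁⌋:
  k=1: m=32, d=40, a=1
  k=2: m=8, d=25, a=1
  k=3: m=17, d=31, a=1
  k=4: m=14, d=28, a=1
  k=5: m=14, d=31, a=1
  k=6: m=17, d=25, a=1
  k=7: m=8, d=40, a=1
  k=8: m=32, d=1, a=64
d=1 and a=2a₀=64 at k=8, so the next step gives (m, d) = (32, 40) again — its k=1 value — and the period has length 8.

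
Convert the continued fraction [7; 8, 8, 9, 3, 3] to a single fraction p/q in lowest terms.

43629/6125

Using pₖ = aₖpₖ₋₁ + pₖ₋₂ and qₖ = aₖqₖ₋₁ + qₖ₋₂:
  k=0: a=7, p=7, q=1
  k=1: a=8, p=57, q=8
  k=2: a=8, p=463, q=65
  k=3: a=9, p=4224, q=593
  k=4: a=3, p=13135, q=1844
  k=5: a=3, p=43629, q=6125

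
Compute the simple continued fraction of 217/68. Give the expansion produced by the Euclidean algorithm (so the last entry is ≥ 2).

217 = 3×68 + 13
68 = 5×13 + 3
13 = 4×3 + 1
3 = 3×1 + 0  (stop)
So 217/68 = [3; 5, 4, 3].

[3; 5, 4, 3]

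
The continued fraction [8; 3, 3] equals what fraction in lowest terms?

Fold from the inside: start with 3/1.
  3 + 1/3 = 10/3
  8 + 3/10 = 83/10

83/10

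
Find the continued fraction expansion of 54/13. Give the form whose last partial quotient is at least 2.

[4; 6, 2]

54 = 4*13 + 2
13 = 6*2 + 1
2 = 2*1 + 0  (stop)
So 54/13 = [4; 6, 2].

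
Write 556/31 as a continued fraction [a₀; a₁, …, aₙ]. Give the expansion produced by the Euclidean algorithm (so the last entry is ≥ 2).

[17; 1, 14, 2]

556 = 17·31 + 29
31 = 1·29 + 2
29 = 14·2 + 1
2 = 2·1 + 0  (stop)
So 556/31 = [17; 1, 14, 2].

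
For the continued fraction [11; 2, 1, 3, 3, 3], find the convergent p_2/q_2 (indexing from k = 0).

34/3

Using pₖ = aₖpₖ₋₁ + pₖ₋₂, qₖ = aₖqₖ₋₁ + qₖ₋₂ (with p₋₁=1, p₋₂=0, q₋₁=0, q₋₂=1):
  k=0: a=11, p=11, q=1
  k=1: a=2, p=23, q=2
  k=2: a=1, p=34, q=3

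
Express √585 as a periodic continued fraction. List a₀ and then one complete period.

a₀ = ⌊√585⌋ = 24.

[24; 5, 2, 1, 4, 1, 2, 5, 48]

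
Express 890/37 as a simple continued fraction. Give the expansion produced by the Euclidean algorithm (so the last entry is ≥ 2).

[24; 18, 2]

890 = 24×37 + 2
37 = 18×2 + 1
2 = 2×1 + 0  (stop)
So 890/37 = [24; 18, 2].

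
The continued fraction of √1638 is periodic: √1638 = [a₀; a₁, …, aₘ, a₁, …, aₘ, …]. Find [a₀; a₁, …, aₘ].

a₀ = ⌊√1638⌋ = 40.
With m₀=0, d₀=1 and mₖ₊₁ = dₖaₖ − mₖ, dₖ₊₁ = (n − mₖ₊₁²)/dₖ, aₖ₊₁ = ⌊(a₀+mₖ₊₁)/dₖ₊₁⌋:
  k=1: m=40, d=38, a=2
  k=2: m=36, d=9, a=8
  k=3: m=36, d=38, a=2
  k=4: m=40, d=1, a=80
d=1 and a=2a₀=80 at k=4, so the next step gives (m, d) = (40, 38) again — its k=1 value — and the period has length 4.

[40; 2, 8, 2, 80]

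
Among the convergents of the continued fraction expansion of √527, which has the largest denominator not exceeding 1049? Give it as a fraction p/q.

√527 = [22; 1, 21, 1, 44, …] (period length 4).
Convergents:
  p_0/q_0 = 22/1
  p_1/q_1 = 23/1
  p_2/q_2 = 505/22
  p_3/q_3 = 528/23
  p_4/q_4 = 23737/1034
  p_5/q_5 = 24265/1057
q_4 = 1034 ≤ 1049 < 1057 = q_5, so the answer is 23737/1034.

23737/1034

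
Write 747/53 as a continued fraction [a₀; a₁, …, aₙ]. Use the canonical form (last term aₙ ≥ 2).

[14; 10, 1, 1, 2]

747 = 14*53 + 5
53 = 10*5 + 3
5 = 1*3 + 2
3 = 1*2 + 1
2 = 2*1 + 0  (stop)
So 747/53 = [14; 10, 1, 1, 2].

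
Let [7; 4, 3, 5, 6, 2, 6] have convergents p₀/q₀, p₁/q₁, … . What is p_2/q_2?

Using pₖ = aₖpₖ₋₁ + pₖ₋₂, qₖ = aₖqₖ₋₁ + qₖ₋₂ (with p₋₁=1, p₋₂=0, q₋₁=0, q₋₂=1):
  k=0: a=7, p=7, q=1
  k=1: a=4, p=29, q=4
  k=2: a=3, p=94, q=13

94/13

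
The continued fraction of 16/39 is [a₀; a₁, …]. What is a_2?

16 = 0·39 + 16   →  a_0 = 0
39 = 2·16 + 7   →  a_1 = 2
16 = 2·7 + 2   →  a_2 = 2

2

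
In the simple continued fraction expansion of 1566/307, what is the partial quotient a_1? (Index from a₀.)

1566 = 5·307 + 31   →  a_0 = 5
307 = 9·31 + 28   →  a_1 = 9

9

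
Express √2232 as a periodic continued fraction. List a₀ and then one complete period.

[47; 4, 10, 4, 94]

a₀ = ⌊√2232⌋ = 47.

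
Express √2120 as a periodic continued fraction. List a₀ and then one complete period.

[46; 23, 92]

a₀ = ⌊√2120⌋ = 46.
With m₀=0, d₀=1 and mₖ₊₁ = dₖaₖ − mₖ, dₖ₊₁ = (n − mₖ₊₁²)/dₖ, aₖ₊₁ = ⌊(a₀+mₖ₊₁)/dₖ₊₁⌋:
  k=1: m=46, d=4, a=23
  k=2: m=46, d=1, a=92
d=1 and a=2a₀=92 at k=2, so the next step gives (m, d) = (46, 4) again — its k=1 value — and the period has length 2.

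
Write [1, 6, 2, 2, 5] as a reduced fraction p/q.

200/173

Fold from the inside: start with 5/1.
  2 + 1/5 = 11/5
  2 + 5/11 = 27/11
  6 + 11/27 = 173/27
  1 + 27/173 = 200/173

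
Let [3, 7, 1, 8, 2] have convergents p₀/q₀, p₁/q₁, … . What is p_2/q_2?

Using pₖ = aₖpₖ₋₁ + pₖ₋₂, qₖ = aₖqₖ₋₁ + qₖ₋₂ (with p₋₁=1, p₋₂=0, q₋₁=0, q₋₂=1):
  k=0: a=3, p=3, q=1
  k=1: a=7, p=22, q=7
  k=2: a=1, p=25, q=8

25/8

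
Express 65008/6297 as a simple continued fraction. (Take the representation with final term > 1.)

65008 = 10*6297 + 2038
6297 = 3*2038 + 183
2038 = 11*183 + 25
183 = 7*25 + 8
25 = 3*8 + 1
8 = 8*1 + 0  (stop)
So 65008/6297 = [10; 3, 11, 7, 3, 8].

[10; 3, 11, 7, 3, 8]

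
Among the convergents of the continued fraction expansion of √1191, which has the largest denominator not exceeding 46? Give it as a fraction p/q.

√1191 = [34; 1, 1, 22, 1, 1, 68, …] (period length 6).
Convergents:
  p_0/q_0 = 34/1
  p_1/q_1 = 35/1
  p_2/q_2 = 69/2
  p_3/q_3 = 1553/45
  p_4/q_4 = 1622/47
q_3 = 45 ≤ 46 < 47 = q_4, so the answer is 1553/45.

1553/45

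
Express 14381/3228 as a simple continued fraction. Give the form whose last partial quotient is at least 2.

[4; 2, 5, 15, 3, 1, 4]

14381 = 4×3228 + 1469
3228 = 2×1469 + 290
1469 = 5×290 + 19
290 = 15×19 + 5
19 = 3×5 + 4
5 = 1×4 + 1
4 = 4×1 + 0  (stop)
So 14381/3228 = [4; 2, 5, 15, 3, 1, 4].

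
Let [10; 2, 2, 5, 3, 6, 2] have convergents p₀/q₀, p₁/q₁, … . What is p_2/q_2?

Using pₖ = aₖpₖ₋₁ + pₖ₋₂, qₖ = aₖqₖ₋₁ + qₖ₋₂ (with p₋₁=1, p₋₂=0, q₋₁=0, q₋₂=1):
  k=0: a=10, p=10, q=1
  k=1: a=2, p=21, q=2
  k=2: a=2, p=52, q=5

52/5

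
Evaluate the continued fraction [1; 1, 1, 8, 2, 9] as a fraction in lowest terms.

521/341

Fold from the inside: start with 9/1.
  2 + 1/9 = 19/9
  8 + 9/19 = 161/19
  1 + 19/161 = 180/161
  1 + 161/180 = 341/180
  1 + 180/341 = 521/341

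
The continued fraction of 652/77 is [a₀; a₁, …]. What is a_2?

7

652 = 8·77 + 36   →  a_0 = 8
77 = 2·36 + 5   →  a_1 = 2
36 = 7·5 + 1   →  a_2 = 7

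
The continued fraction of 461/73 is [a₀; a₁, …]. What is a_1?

3

461 = 6·73 + 23   →  a_0 = 6
73 = 3·23 + 4   →  a_1 = 3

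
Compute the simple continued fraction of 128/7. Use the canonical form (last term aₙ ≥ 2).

128 = 18×7 + 2
7 = 3×2 + 1
2 = 2×1 + 0  (stop)
So 128/7 = [18; 3, 2].

[18; 3, 2]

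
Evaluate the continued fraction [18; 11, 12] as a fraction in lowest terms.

Using pₖ = aₖpₖ₋₁ + pₖ₋₂ and qₖ = aₖqₖ₋₁ + qₖ₋₂:
  k=0: a=18, p=18, q=1
  k=1: a=11, p=199, q=11
  k=2: a=12, p=2406, q=133

2406/133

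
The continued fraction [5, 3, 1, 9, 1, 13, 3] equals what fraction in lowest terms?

Using pₖ = aₖpₖ₋₁ + pₖ₋₂ and qₖ = aₖqₖ₋₁ + qₖ₋₂:
  k=0: a=5, p=5, q=1
  k=1: a=3, p=16, q=3
  k=2: a=1, p=21, q=4
  k=3: a=9, p=205, q=39
  k=4: a=1, p=226, q=43
  k=5: a=13, p=3143, q=598
  k=6: a=3, p=9655, q=1837

9655/1837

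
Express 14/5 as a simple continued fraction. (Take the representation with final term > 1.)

14 = 2·5 + 4
5 = 1·4 + 1
4 = 4·1 + 0  (stop)
So 14/5 = [2; 1, 4].

[2; 1, 4]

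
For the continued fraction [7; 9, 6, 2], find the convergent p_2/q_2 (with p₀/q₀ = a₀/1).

391/55

Using pₖ = aₖpₖ₋₁ + pₖ₋₂, qₖ = aₖqₖ₋₁ + qₖ₋₂ (with p₋₁=1, p₋₂=0, q₋₁=0, q₋₂=1):
  k=0: a=7, p=7, q=1
  k=1: a=9, p=64, q=9
  k=2: a=6, p=391, q=55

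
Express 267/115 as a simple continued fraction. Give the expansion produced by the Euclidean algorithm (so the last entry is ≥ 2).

[2; 3, 9, 4]

267 = 2*115 + 37
115 = 3*37 + 4
37 = 9*4 + 1
4 = 4*1 + 0  (stop)
So 267/115 = [2; 3, 9, 4].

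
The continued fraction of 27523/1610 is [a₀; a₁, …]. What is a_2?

27523 = 17·1610 + 153   →  a_0 = 17
1610 = 10·153 + 80   →  a_1 = 10
153 = 1·80 + 73   →  a_2 = 1

1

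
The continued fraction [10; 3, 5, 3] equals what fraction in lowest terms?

Using pₖ = aₖpₖ₋₁ + pₖ₋₂ and qₖ = aₖqₖ₋₁ + qₖ₋₂:
  k=0: a=10, p=10, q=1
  k=1: a=3, p=31, q=3
  k=2: a=5, p=165, q=16
  k=3: a=3, p=526, q=51

526/51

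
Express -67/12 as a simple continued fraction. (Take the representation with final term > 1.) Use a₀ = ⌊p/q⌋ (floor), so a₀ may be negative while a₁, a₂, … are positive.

[-6; 2, 2, 2]

-67 = -6·12 + 5
12 = 2·5 + 2
5 = 2·2 + 1
2 = 2·1 + 0  (stop)
So -67/12 = [-6; 2, 2, 2].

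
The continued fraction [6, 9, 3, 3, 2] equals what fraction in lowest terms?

1307/214

Fold from the inside: start with 2/1.
  3 + 1/2 = 7/2
  3 + 2/7 = 23/7
  9 + 7/23 = 214/23
  6 + 23/214 = 1307/214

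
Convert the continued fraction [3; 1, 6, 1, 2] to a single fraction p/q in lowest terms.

89/23

Using pₖ = aₖpₖ₋₁ + pₖ₋₂ and qₖ = aₖqₖ₋₁ + qₖ₋₂:
  k=0: a=3, p=3, q=1
  k=1: a=1, p=4, q=1
  k=2: a=6, p=27, q=7
  k=3: a=1, p=31, q=8
  k=4: a=2, p=89, q=23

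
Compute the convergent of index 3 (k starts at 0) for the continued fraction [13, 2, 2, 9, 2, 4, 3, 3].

630/47

Using pₖ = aₖpₖ₋₁ + pₖ₋₂, qₖ = aₖqₖ₋₁ + qₖ₋₂ (with p₋₁=1, p₋₂=0, q₋₁=0, q₋₂=1):
  k=0: a=13, p=13, q=1
  k=1: a=2, p=27, q=2
  k=2: a=2, p=67, q=5
  k=3: a=9, p=630, q=47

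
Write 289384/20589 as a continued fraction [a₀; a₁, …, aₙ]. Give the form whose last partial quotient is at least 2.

289384 = 14×20589 + 1138
20589 = 18×1138 + 105
1138 = 10×105 + 88
105 = 1×88 + 17
88 = 5×17 + 3
17 = 5×3 + 2
3 = 1×2 + 1
2 = 2×1 + 0  (stop)
So 289384/20589 = [14; 18, 10, 1, 5, 5, 1, 2].

[14; 18, 10, 1, 5, 5, 1, 2]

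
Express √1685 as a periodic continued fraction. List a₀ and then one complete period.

[41; 20, 1, 1, 20, 82]

a₀ = ⌊√1685⌋ = 41.
With m₀=0, d₀=1 and mₖ₊₁ = dₖaₖ − mₖ, dₖ₊₁ = (n − mₖ₊₁²)/dₖ, aₖ₊₁ = ⌊(a₀+mₖ₊₁)/dₖ₊₁⌋:
  k=1: m=41, d=4, a=20
  k=2: m=39, d=41, a=1
  k=3: m=2, d=41, a=1
  k=4: m=39, d=4, a=20
  k=5: m=41, d=1, a=82
d=1 and a=2a₀=82 at k=5, so the next step gives (m, d) = (41, 4) again — its k=1 value — and the period has length 5.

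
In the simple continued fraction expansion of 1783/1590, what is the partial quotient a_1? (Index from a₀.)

1783 = 1·1590 + 193   →  a_0 = 1
1590 = 8·193 + 46   →  a_1 = 8

8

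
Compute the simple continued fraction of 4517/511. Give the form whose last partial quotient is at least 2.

4517 = 8·511 + 429
511 = 1·429 + 82
429 = 5·82 + 19
82 = 4·19 + 6
19 = 3·6 + 1
6 = 6·1 + 0  (stop)
So 4517/511 = [8; 1, 5, 4, 3, 6].

[8; 1, 5, 4, 3, 6]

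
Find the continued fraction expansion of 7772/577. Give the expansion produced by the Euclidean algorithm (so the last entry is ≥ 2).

7772 = 13*577 + 271
577 = 2*271 + 35
271 = 7*35 + 26
35 = 1*26 + 9
26 = 2*9 + 8
9 = 1*8 + 1
8 = 8*1 + 0  (stop)
So 7772/577 = [13; 2, 7, 1, 2, 1, 8].

[13; 2, 7, 1, 2, 1, 8]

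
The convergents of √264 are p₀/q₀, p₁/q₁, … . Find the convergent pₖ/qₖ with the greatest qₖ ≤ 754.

√264 = [16; 4, 32, …] (period length 2).
Convergents:
  p_0/q_0 = 16/1
  p_1/q_1 = 65/4
  p_2/q_2 = 2096/129
  p_3/q_3 = 8449/520
  p_4/q_4 = 272464/16769
q_3 = 520 ≤ 754 < 16769 = q_4, so the answer is 8449/520.

8449/520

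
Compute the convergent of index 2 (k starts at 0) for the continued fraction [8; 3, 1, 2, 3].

Using pₖ = aₖpₖ₋₁ + pₖ₋₂, qₖ = aₖqₖ₋₁ + qₖ₋₂ (with p₋₁=1, p₋₂=0, q₋₁=0, q₋₂=1):
  k=0: a=8, p=8, q=1
  k=1: a=3, p=25, q=3
  k=2: a=1, p=33, q=4

33/4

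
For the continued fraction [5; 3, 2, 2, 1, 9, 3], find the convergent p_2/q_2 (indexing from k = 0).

Using pₖ = aₖpₖ₋₁ + pₖ₋₂, qₖ = aₖqₖ₋₁ + qₖ₋₂ (with p₋₁=1, p₋₂=0, q₋₁=0, q₋₂=1):
  k=0: a=5, p=5, q=1
  k=1: a=3, p=16, q=3
  k=2: a=2, p=37, q=7

37/7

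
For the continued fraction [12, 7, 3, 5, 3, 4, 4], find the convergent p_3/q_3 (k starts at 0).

Using pₖ = aₖpₖ₋₁ + pₖ₋₂, qₖ = aₖqₖ₋₁ + qₖ₋₂ (with p₋₁=1, p₋₂=0, q₋₁=0, q₋₂=1):
  k=0: a=12, p=12, q=1
  k=1: a=7, p=85, q=7
  k=2: a=3, p=267, q=22
  k=3: a=5, p=1420, q=117

1420/117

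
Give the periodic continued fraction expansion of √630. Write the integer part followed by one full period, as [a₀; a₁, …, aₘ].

a₀ = ⌊√630⌋ = 25.
With m₀=0, d₀=1 and mₖ₊₁ = dₖaₖ − mₖ, dₖ₊₁ = (n − mₖ₊₁²)/dₖ, aₖ₊₁ = ⌊(a₀+mₖ₊₁)/dₖ₊₁⌋:
  k=1: m=25, d=5, a=10
  k=2: m=25, d=1, a=50
d=1 and a=2a₀=50 at k=2, so the next step gives (m, d) = (25, 5) again — its k=1 value — and the period has length 2.

[25; 10, 50]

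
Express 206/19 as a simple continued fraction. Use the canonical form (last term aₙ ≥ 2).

206 = 10*19 + 16
19 = 1*16 + 3
16 = 5*3 + 1
3 = 3*1 + 0  (stop)
So 206/19 = [10; 1, 5, 3].

[10; 1, 5, 3]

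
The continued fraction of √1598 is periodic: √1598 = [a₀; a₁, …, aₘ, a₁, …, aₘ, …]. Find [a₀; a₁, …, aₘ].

[39; 1, 38, 1, 78]

a₀ = ⌊√1598⌋ = 39.
With m₀=0, d₀=1 and mₖ₊₁ = dₖaₖ − mₖ, dₖ₊₁ = (n − mₖ₊₁²)/dₖ, aₖ₊₁ = ⌊(a₀+mₖ₊₁)/dₖ₊₁⌋:
  k=1: m=39, d=77, a=1
  k=2: m=38, d=2, a=38
  k=3: m=38, d=77, a=1
  k=4: m=39, d=1, a=78
d=1 and a=2a₀=78 at k=4, so the next step gives (m, d) = (39, 77) again — its k=1 value — and the period has length 4.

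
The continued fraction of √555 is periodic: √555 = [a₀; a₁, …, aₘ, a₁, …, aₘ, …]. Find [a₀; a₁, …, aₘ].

[23; 1, 1, 3, 1, 3, 1, 1, 46]

a₀ = ⌊√555⌋ = 23.
With m₀=0, d₀=1 and mₖ₊₁ = dₖaₖ − mₖ, dₖ₊₁ = (n − mₖ₊₁²)/dₖ, aₖ₊₁ = ⌊(a₀+mₖ₊₁)/dₖ₊₁⌋:
  k=1: m=23, d=26, a=1
  k=2: m=3, d=21, a=1
  k=3: m=18, d=11, a=3
  k=4: m=15, d=30, a=1
  k=5: m=15, d=11, a=3
  k=6: m=18, d=21, a=1
  k=7: m=3, d=26, a=1
  k=8: m=23, d=1, a=46
d=1 and a=2a₀=46 at k=8, so the next step gives (m, d) = (23, 26) again — its k=1 value — and the period has length 8.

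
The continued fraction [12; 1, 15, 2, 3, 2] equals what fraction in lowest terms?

Using pₖ = aₖpₖ₋₁ + pₖ₋₂ and qₖ = aₖqₖ₋₁ + qₖ₋₂:
  k=0: a=12, p=12, q=1
  k=1: a=1, p=13, q=1
  k=2: a=15, p=207, q=16
  k=3: a=2, p=427, q=33
  k=4: a=3, p=1488, q=115
  k=5: a=2, p=3403, q=263

3403/263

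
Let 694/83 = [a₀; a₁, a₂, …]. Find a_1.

694 = 8·83 + 30   →  a_0 = 8
83 = 2·30 + 23   →  a_1 = 2

2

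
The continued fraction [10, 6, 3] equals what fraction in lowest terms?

Fold from the inside: start with 3/1.
  6 + 1/3 = 19/3
  10 + 3/19 = 193/19

193/19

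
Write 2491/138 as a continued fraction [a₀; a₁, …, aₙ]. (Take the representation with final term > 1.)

[18; 19, 1, 2, 2]

2491 = 18×138 + 7
138 = 19×7 + 5
7 = 1×5 + 2
5 = 2×2 + 1
2 = 2×1 + 0  (stop)
So 2491/138 = [18; 19, 1, 2, 2].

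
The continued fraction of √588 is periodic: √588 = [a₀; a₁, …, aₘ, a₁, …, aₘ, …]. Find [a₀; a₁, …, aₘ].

[24; 4, 48]

a₀ = ⌊√588⌋ = 24.
With m₀=0, d₀=1 and mₖ₊₁ = dₖaₖ − mₖ, dₖ₊₁ = (n − mₖ₊₁²)/dₖ, aₖ₊₁ = ⌊(a₀+mₖ₊₁)/dₖ₊₁⌋:
  k=1: m=24, d=12, a=4
  k=2: m=24, d=1, a=48
d=1 and a=2a₀=48 at k=2, so the next step gives (m, d) = (24, 12) again — its k=1 value — and the period has length 2.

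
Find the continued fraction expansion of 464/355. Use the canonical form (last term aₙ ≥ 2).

464 = 1·355 + 109
355 = 3·109 + 28
109 = 3·28 + 25
28 = 1·25 + 3
25 = 8·3 + 1
3 = 3·1 + 0  (stop)
So 464/355 = [1; 3, 3, 1, 8, 3].

[1; 3, 3, 1, 8, 3]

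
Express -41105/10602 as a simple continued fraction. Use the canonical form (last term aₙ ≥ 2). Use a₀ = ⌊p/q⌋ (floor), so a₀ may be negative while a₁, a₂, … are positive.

-41105 = -4*10602 + 1303
10602 = 8*1303 + 178
1303 = 7*178 + 57
178 = 3*57 + 7
57 = 8*7 + 1
7 = 7*1 + 0  (stop)
So -41105/10602 = [-4; 8, 7, 3, 8, 7].

[-4; 8, 7, 3, 8, 7]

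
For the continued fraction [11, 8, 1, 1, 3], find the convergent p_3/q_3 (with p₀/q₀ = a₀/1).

189/17

Using pₖ = aₖpₖ₋₁ + pₖ₋₂, qₖ = aₖqₖ₋₁ + qₖ₋₂ (with p₋₁=1, p₋₂=0, q₋₁=0, q₋₂=1):
  k=0: a=11, p=11, q=1
  k=1: a=8, p=89, q=8
  k=2: a=1, p=100, q=9
  k=3: a=1, p=189, q=17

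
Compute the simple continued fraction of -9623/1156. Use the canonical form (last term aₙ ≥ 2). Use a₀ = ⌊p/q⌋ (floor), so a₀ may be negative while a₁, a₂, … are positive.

[-9; 1, 2, 12, 10, 3]

-9623 = -9×1156 + 781
1156 = 1×781 + 375
781 = 2×375 + 31
375 = 12×31 + 3
31 = 10×3 + 1
3 = 3×1 + 0  (stop)
So -9623/1156 = [-9; 1, 2, 12, 10, 3].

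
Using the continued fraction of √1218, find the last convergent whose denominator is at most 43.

349/10

√1218 = [34; 1, 8, 1, 68, …] (period length 4).
Convergents:
  p_0/q_0 = 34/1
  p_1/q_1 = 35/1
  p_2/q_2 = 314/9
  p_3/q_3 = 349/10
  p_4/q_4 = 24046/689
q_3 = 10 ≤ 43 < 689 = q_4, so the answer is 349/10.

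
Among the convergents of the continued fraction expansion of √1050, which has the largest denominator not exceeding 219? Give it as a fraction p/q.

3532/109

√1050 = [32; 2, 2, 10, 2, 2, 64, …] (period length 6).
Convergents:
  p_0/q_0 = 32/1
  p_1/q_1 = 65/2
  p_2/q_2 = 162/5
  p_3/q_3 = 1685/52
  p_4/q_4 = 3532/109
  p_5/q_5 = 8749/270
q_4 = 109 ≤ 219 < 270 = q_5, so the answer is 3532/109.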